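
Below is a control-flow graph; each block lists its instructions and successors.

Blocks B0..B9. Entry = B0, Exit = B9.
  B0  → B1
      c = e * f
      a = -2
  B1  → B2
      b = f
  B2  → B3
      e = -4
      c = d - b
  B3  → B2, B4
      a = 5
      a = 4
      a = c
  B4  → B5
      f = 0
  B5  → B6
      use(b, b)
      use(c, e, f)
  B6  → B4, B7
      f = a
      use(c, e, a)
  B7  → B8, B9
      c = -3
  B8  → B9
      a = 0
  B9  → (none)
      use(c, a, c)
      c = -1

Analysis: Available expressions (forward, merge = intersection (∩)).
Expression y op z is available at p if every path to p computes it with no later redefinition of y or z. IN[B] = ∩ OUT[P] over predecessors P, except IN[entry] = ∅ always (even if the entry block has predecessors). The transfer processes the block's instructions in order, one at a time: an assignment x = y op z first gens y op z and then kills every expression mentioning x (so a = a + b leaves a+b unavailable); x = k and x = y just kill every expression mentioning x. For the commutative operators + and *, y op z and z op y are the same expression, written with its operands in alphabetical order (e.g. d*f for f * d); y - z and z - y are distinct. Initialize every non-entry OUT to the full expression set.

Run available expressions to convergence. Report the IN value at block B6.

Answer: {d-b}

Derivation:
Fixpoint table:
  B0:  IN={}  OUT={e*f}
  B1:  IN={e*f}  OUT={e*f}
  B2:  IN={}  OUT={d-b}
  B3:  IN={d-b}  OUT={d-b}
  B4:  IN={d-b}  OUT={d-b}
  B5:  IN={d-b}  OUT={d-b}
  B6:  IN={d-b}  OUT={d-b}
  B7:  IN={d-b}  OUT={d-b}
  B8:  IN={d-b}  OUT={d-b}
  B9:  IN={d-b}  OUT={d-b}

Merge at B6: IN[B6] = OUT[B5] = {d-b}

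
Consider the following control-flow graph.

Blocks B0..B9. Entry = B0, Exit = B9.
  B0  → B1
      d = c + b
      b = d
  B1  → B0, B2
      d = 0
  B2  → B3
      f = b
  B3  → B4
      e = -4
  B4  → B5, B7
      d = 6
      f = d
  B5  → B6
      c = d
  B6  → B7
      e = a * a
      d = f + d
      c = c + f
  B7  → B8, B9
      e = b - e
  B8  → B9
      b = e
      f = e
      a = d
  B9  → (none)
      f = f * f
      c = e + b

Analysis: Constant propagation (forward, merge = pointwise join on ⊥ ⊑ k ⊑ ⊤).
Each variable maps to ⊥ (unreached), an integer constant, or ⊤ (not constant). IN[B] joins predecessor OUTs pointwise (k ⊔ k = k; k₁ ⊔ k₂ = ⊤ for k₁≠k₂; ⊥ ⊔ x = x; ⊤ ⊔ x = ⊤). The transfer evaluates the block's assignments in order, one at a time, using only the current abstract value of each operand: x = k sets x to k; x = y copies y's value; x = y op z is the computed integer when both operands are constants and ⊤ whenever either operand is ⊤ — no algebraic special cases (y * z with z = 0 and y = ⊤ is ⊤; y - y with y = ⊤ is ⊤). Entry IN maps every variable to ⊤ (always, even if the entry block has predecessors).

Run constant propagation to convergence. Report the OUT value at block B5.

Answer: {a: ⊤, b: ⊤, c: 6, d: 6, e: -4, f: 6}

Working:
Per-block solution:
  B0:   IN=(all ⊤)   OUT=(all ⊤)
  B1:   IN=(all ⊤)   OUT={d:0; rest ⊤}
  B2:   IN={d:0; rest ⊤}   OUT={d:0; rest ⊤}
  B3:   IN={d:0; rest ⊤}   OUT={d:0, e:-4; rest ⊤}
  B4:   IN={d:0, e:-4; rest ⊤}   OUT={d:6, e:-4, f:6; rest ⊤}
  B5:   IN={d:6, e:-4, f:6; rest ⊤}   OUT={c:6, d:6, e:-4, f:6; rest ⊤}
  B6:   IN={c:6, d:6, e:-4, f:6; rest ⊤}   OUT={c:12, d:12, f:6; rest ⊤}
  B7:   IN={f:6; rest ⊤}   OUT={f:6; rest ⊤}
  B8:   IN={f:6; rest ⊤}   OUT=(all ⊤)
  B9:   IN=(all ⊤)   OUT=(all ⊤)

Merge at B5: IN[B5] = OUT[B4] = {a: ⊤, b: ⊤, c: ⊤, d: 6, e: -4, f: 6}
Applying B5's transfer function to that IN value gives OUT[B5] (row B5 above).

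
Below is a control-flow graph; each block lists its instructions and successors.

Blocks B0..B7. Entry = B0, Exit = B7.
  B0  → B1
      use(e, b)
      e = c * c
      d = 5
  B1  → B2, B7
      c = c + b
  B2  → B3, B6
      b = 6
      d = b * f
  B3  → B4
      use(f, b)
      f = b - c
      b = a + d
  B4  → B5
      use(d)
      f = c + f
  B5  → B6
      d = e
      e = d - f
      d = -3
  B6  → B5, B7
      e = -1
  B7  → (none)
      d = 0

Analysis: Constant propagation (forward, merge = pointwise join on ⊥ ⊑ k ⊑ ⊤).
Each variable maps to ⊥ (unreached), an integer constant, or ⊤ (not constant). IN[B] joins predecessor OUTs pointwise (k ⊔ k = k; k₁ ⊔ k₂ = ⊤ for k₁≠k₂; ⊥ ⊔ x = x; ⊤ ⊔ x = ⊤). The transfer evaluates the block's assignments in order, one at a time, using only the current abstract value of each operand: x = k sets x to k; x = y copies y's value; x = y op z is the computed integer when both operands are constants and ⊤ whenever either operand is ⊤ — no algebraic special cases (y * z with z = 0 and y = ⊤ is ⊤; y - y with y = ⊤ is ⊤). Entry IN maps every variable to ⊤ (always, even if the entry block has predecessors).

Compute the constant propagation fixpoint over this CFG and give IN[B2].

Answer: {a: ⊤, b: ⊤, c: ⊤, d: 5, e: ⊤, f: ⊤}

Derivation:
Fixpoint table:
  B0:  IN=(all ⊤)  OUT={d:5; rest ⊤}
  B1:  IN={d:5; rest ⊤}  OUT={d:5; rest ⊤}
  B2:  IN={d:5; rest ⊤}  OUT={b:6; rest ⊤}
  B3:  IN={b:6; rest ⊤}  OUT=(all ⊤)
  B4:  IN=(all ⊤)  OUT=(all ⊤)
  B5:  IN=(all ⊤)  OUT={d:-3; rest ⊤}
  B6:  IN=(all ⊤)  OUT={e:-1; rest ⊤}
  B7:  IN=(all ⊤)  OUT={d:0; rest ⊤}

Merge at B2: IN[B2] = OUT[B1] = {a: ⊤, b: ⊤, c: ⊤, d: 5, e: ⊤, f: ⊤}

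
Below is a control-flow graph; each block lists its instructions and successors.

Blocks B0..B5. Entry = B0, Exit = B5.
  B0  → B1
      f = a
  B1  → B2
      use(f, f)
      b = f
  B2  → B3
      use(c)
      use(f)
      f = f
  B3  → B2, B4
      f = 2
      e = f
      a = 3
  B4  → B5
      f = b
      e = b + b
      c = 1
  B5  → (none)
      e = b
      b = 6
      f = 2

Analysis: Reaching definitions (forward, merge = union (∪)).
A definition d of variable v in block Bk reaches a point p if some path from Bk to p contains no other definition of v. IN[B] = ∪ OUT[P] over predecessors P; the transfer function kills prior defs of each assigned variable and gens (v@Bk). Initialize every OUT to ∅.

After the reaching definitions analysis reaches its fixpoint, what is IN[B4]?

Per-block solution:
  B0:   IN={}   OUT={f@B0}
  B1:   IN={f@B0}   OUT={b@B1, f@B0}
  B2:   IN={a@B3, b@B1, e@B3, f@B0, f@B3}   OUT={a@B3, b@B1, e@B3, f@B2}
  B3:   IN={a@B3, b@B1, e@B3, f@B2}   OUT={a@B3, b@B1, e@B3, f@B3}
  B4:   IN={a@B3, b@B1, e@B3, f@B3}   OUT={a@B3, b@B1, c@B4, e@B4, f@B4}
  B5:   IN={a@B3, b@B1, c@B4, e@B4, f@B4}   OUT={a@B3, b@B5, c@B4, e@B5, f@B5}

Merge at B4: IN[B4] = OUT[B3] = {a@B3, b@B1, e@B3, f@B3}

Answer: {a@B3, b@B1, e@B3, f@B3}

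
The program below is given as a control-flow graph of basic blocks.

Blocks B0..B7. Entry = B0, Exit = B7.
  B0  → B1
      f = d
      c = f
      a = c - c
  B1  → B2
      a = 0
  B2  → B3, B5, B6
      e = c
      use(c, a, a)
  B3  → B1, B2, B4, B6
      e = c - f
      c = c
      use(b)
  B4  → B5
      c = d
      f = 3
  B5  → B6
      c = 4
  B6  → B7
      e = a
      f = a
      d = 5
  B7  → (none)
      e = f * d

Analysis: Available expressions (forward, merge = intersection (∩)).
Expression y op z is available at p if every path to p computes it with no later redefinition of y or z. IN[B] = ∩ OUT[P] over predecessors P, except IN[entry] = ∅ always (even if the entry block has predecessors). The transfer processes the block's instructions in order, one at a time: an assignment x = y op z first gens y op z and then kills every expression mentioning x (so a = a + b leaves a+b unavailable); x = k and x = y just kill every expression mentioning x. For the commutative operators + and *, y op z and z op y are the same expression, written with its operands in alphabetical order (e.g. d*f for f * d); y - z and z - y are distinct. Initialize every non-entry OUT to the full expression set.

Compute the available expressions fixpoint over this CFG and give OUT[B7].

Per-block solution:
  B0:   IN={}   OUT={c-c}
  B1:   IN={}   OUT={}
  B2:   IN={}   OUT={}
  B3:   IN={}   OUT={}
  B4:   IN={}   OUT={}
  B5:   IN={}   OUT={}
  B6:   IN={}   OUT={}
  B7:   IN={}   OUT={d*f}

Merge at B7: IN[B7] = OUT[B6] = {}
Applying B7's transfer function to that IN value gives OUT[B7] (row B7 above).

Answer: {d*f}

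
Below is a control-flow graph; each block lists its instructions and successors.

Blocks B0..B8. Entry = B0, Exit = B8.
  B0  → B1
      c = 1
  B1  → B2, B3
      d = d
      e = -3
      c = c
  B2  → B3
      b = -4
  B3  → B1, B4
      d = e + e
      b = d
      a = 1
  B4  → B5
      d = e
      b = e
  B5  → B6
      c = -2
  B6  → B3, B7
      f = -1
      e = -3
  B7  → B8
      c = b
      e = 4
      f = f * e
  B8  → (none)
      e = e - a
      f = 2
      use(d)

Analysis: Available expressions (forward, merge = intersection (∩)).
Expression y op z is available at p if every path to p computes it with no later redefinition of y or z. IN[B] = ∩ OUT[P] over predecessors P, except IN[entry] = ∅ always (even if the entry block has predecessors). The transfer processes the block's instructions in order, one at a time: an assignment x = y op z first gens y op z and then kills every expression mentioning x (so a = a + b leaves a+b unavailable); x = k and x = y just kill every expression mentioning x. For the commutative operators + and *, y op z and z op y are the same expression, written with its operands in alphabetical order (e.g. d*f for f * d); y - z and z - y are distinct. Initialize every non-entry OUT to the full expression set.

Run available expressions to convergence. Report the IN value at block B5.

Converged values:
  B0:  IN={}  OUT={}
  B1:  IN={}  OUT={}
  B2:  IN={}  OUT={}
  B3:  IN={}  OUT={e+e}
  B4:  IN={e+e}  OUT={e+e}
  B5:  IN={e+e}  OUT={e+e}
  B6:  IN={e+e}  OUT={}
  B7:  IN={}  OUT={}
  B8:  IN={}  OUT={}

Merge at B5: IN[B5] = OUT[B4] = {e+e}

Answer: {e+e}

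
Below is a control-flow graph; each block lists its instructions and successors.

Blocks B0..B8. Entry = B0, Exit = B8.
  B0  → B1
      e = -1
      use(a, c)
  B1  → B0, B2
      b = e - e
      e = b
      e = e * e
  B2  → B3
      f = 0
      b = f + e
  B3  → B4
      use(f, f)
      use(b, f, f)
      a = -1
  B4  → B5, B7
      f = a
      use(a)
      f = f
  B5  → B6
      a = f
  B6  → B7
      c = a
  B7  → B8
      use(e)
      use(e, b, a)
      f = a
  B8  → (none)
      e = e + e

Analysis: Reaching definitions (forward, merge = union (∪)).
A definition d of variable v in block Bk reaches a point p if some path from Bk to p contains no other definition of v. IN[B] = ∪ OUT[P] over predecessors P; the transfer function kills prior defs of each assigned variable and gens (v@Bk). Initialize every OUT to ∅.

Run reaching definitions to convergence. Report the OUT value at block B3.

Answer: {a@B3, b@B2, e@B1, f@B2}

Trace:
Fixpoint table:
  B0:  IN={b@B1, e@B1}  OUT={b@B1, e@B0}
  B1:  IN={b@B1, e@B0}  OUT={b@B1, e@B1}
  B2:  IN={b@B1, e@B1}  OUT={b@B2, e@B1, f@B2}
  B3:  IN={b@B2, e@B1, f@B2}  OUT={a@B3, b@B2, e@B1, f@B2}
  B4:  IN={a@B3, b@B2, e@B1, f@B2}  OUT={a@B3, b@B2, e@B1, f@B4}
  B5:  IN={a@B3, b@B2, e@B1, f@B4}  OUT={a@B5, b@B2, e@B1, f@B4}
  B6:  IN={a@B5, b@B2, e@B1, f@B4}  OUT={a@B5, b@B2, c@B6, e@B1, f@B4}
  B7:  IN={a@B3, a@B5, b@B2, c@B6, e@B1, f@B4}  OUT={a@B3, a@B5, b@B2, c@B6, e@B1, f@B7}
  B8:  IN={a@B3, a@B5, b@B2, c@B6, e@B1, f@B7}  OUT={a@B3, a@B5, b@B2, c@B6, e@B8, f@B7}

Merge at B3: IN[B3] = OUT[B2] = {b@B2, e@B1, f@B2}
Applying B3's transfer function to that IN value gives OUT[B3] (row B3 above).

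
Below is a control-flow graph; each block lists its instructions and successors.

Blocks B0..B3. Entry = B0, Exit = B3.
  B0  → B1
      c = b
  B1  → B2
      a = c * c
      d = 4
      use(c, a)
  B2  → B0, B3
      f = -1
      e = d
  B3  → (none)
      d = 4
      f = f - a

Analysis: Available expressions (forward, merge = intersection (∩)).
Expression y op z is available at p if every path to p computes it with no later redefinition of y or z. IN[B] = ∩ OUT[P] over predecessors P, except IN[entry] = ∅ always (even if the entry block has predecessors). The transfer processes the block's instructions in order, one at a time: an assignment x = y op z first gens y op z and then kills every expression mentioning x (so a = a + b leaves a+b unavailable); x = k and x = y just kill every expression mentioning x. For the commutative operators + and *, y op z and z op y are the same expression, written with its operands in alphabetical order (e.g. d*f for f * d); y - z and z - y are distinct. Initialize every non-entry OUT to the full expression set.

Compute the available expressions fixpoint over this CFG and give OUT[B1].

Fixpoint table:
  B0: | IN={} | OUT={}
  B1: | IN={} | OUT={c*c}
  B2: | IN={c*c} | OUT={c*c}
  B3: | IN={c*c} | OUT={c*c}

Merge at B1: IN[B1] = OUT[B0] = {}
Applying B1's transfer function to that IN value gives OUT[B1] (row B1 above).

Answer: {c*c}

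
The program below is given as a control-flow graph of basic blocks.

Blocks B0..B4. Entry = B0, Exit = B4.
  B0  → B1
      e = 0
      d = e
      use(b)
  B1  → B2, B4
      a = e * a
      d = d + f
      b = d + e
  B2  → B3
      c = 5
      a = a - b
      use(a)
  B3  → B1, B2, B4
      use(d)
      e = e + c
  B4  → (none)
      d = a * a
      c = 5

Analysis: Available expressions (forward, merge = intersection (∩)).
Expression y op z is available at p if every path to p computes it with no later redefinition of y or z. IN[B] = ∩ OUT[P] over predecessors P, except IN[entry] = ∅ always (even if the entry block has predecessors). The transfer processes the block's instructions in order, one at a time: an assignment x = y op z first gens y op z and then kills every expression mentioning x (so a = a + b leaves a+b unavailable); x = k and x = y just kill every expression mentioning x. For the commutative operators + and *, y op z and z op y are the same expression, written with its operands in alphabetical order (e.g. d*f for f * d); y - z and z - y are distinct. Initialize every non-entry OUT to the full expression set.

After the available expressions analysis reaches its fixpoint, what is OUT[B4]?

Answer: {a*a}

Trace:
Fixpoint table:
  B0: | IN={} | OUT={}
  B1: | IN={} | OUT={d+e}
  B2: | IN={} | OUT={}
  B3: | IN={} | OUT={}
  B4: | IN={} | OUT={a*a}

Merge at B4: IN[B4] = OUT[B1] ∩ OUT[B3] = {}
Applying B4's transfer function to that IN value gives OUT[B4] (row B4 above).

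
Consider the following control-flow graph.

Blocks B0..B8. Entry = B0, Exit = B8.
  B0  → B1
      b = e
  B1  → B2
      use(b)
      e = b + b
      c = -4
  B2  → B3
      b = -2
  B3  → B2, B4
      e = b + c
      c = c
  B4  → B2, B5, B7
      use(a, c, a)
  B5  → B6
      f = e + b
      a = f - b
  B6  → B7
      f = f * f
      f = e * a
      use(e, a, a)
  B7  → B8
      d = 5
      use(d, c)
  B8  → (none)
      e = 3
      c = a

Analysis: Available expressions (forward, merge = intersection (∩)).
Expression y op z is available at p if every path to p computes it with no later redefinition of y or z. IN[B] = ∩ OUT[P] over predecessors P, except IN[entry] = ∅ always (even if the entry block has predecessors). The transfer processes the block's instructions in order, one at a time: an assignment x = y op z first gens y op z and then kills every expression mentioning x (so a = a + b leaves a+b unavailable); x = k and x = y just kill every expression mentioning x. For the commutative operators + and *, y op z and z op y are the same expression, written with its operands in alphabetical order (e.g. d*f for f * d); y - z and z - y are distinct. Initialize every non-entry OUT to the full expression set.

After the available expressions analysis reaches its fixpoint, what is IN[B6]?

Answer: {b+e, f-b}

Trace:
Fixpoint table:
  B0: | IN={} | OUT={}
  B1: | IN={} | OUT={b+b}
  B2: | IN={} | OUT={}
  B3: | IN={} | OUT={}
  B4: | IN={} | OUT={}
  B5: | IN={} | OUT={b+e, f-b}
  B6: | IN={b+e, f-b} | OUT={a*e, b+e}
  B7: | IN={} | OUT={}
  B8: | IN={} | OUT={}

Merge at B6: IN[B6] = OUT[B5] = {b+e, f-b}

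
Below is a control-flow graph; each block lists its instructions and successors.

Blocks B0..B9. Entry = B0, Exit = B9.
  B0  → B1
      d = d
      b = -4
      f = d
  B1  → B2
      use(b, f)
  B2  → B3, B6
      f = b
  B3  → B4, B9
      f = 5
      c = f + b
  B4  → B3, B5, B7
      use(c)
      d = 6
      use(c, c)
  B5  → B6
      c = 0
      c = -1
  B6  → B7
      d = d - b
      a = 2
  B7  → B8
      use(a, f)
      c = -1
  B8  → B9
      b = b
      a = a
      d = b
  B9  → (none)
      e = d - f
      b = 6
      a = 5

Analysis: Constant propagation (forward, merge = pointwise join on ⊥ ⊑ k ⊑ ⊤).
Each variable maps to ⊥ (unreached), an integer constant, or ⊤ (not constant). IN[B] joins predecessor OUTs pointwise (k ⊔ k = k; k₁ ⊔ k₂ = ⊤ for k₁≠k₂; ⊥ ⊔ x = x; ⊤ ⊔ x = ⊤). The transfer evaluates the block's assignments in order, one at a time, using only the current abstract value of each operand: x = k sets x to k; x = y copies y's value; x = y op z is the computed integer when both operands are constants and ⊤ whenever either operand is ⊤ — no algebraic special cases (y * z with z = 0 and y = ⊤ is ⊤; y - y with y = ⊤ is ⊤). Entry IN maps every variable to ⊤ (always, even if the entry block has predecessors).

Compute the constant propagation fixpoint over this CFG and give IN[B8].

Fixpoint table:
  B0: | IN=(all ⊤) | OUT={b:-4; rest ⊤}
  B1: | IN={b:-4; rest ⊤} | OUT={b:-4; rest ⊤}
  B2: | IN={b:-4; rest ⊤} | OUT={b:-4, f:-4; rest ⊤}
  B3: | IN={b:-4; rest ⊤} | OUT={b:-4, c:1, f:5; rest ⊤}
  B4: | IN={b:-4, c:1, f:5; rest ⊤} | OUT={b:-4, c:1, d:6, f:5; rest ⊤}
  B5: | IN={b:-4, c:1, d:6, f:5; rest ⊤} | OUT={b:-4, c:-1, d:6, f:5; rest ⊤}
  B6: | IN={b:-4; rest ⊤} | OUT={a:2, b:-4; rest ⊤}
  B7: | IN={b:-4; rest ⊤} | OUT={b:-4, c:-1; rest ⊤}
  B8: | IN={b:-4, c:-1; rest ⊤} | OUT={b:-4, c:-1, d:-4; rest ⊤}
  B9: | IN={b:-4; rest ⊤} | OUT={a:5, b:6; rest ⊤}

Merge at B8: IN[B8] = OUT[B7] = {a: ⊤, b: -4, c: -1, d: ⊤, e: ⊤, f: ⊤}

Answer: {a: ⊤, b: -4, c: -1, d: ⊤, e: ⊤, f: ⊤}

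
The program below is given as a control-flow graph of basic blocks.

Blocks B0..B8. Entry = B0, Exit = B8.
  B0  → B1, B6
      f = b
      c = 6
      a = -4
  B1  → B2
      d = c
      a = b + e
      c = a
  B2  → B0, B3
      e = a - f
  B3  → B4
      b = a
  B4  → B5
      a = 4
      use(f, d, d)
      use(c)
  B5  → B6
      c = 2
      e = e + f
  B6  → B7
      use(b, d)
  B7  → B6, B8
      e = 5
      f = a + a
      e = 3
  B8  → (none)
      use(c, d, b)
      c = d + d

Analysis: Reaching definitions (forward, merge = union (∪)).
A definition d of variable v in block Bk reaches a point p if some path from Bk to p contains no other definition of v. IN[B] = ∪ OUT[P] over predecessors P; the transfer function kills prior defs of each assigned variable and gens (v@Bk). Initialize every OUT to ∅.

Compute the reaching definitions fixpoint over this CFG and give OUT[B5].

Answer: {a@B4, b@B3, c@B5, d@B1, e@B5, f@B0}

Derivation:
Converged values:
  B0:  IN={a@B1, c@B1, d@B1, e@B2, f@B0}  OUT={a@B0, c@B0, d@B1, e@B2, f@B0}
  B1:  IN={a@B0, c@B0, d@B1, e@B2, f@B0}  OUT={a@B1, c@B1, d@B1, e@B2, f@B0}
  B2:  IN={a@B1, c@B1, d@B1, e@B2, f@B0}  OUT={a@B1, c@B1, d@B1, e@B2, f@B0}
  B3:  IN={a@B1, c@B1, d@B1, e@B2, f@B0}  OUT={a@B1, b@B3, c@B1, d@B1, e@B2, f@B0}
  B4:  IN={a@B1, b@B3, c@B1, d@B1, e@B2, f@B0}  OUT={a@B4, b@B3, c@B1, d@B1, e@B2, f@B0}
  B5:  IN={a@B4, b@B3, c@B1, d@B1, e@B2, f@B0}  OUT={a@B4, b@B3, c@B5, d@B1, e@B5, f@B0}
  B6:  IN={a@B0, a@B4, b@B3, c@B0, c@B5, d@B1, e@B2, e@B5, e@B7, f@B0, f@B7}  OUT={a@B0, a@B4, b@B3, c@B0, c@B5, d@B1, e@B2, e@B5, e@B7, f@B0, f@B7}
  B7:  IN={a@B0, a@B4, b@B3, c@B0, c@B5, d@B1, e@B2, e@B5, e@B7, f@B0, f@B7}  OUT={a@B0, a@B4, b@B3, c@B0, c@B5, d@B1, e@B7, f@B7}
  B8:  IN={a@B0, a@B4, b@B3, c@B0, c@B5, d@B1, e@B7, f@B7}  OUT={a@B0, a@B4, b@B3, c@B8, d@B1, e@B7, f@B7}

Merge at B5: IN[B5] = OUT[B4] = {a@B4, b@B3, c@B1, d@B1, e@B2, f@B0}
Applying B5's transfer function to that IN value gives OUT[B5] (row B5 above).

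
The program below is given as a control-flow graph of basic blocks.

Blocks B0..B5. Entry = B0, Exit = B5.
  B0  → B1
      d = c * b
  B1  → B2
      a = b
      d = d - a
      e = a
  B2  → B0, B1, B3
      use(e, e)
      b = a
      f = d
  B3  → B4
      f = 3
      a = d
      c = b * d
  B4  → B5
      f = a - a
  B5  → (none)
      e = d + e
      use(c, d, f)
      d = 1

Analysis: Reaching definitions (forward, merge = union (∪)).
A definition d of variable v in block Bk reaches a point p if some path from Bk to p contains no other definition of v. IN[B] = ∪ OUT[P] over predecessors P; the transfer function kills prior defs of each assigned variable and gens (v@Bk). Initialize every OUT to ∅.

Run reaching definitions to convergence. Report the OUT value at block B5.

Answer: {a@B3, b@B2, c@B3, d@B5, e@B5, f@B4}

Derivation:
Per-block solution:
  B0: | IN={a@B1, b@B2, d@B1, e@B1, f@B2} | OUT={a@B1, b@B2, d@B0, e@B1, f@B2}
  B1: | IN={a@B1, b@B2, d@B0, d@B1, e@B1, f@B2} | OUT={a@B1, b@B2, d@B1, e@B1, f@B2}
  B2: | IN={a@B1, b@B2, d@B1, e@B1, f@B2} | OUT={a@B1, b@B2, d@B1, e@B1, f@B2}
  B3: | IN={a@B1, b@B2, d@B1, e@B1, f@B2} | OUT={a@B3, b@B2, c@B3, d@B1, e@B1, f@B3}
  B4: | IN={a@B3, b@B2, c@B3, d@B1, e@B1, f@B3} | OUT={a@B3, b@B2, c@B3, d@B1, e@B1, f@B4}
  B5: | IN={a@B3, b@B2, c@B3, d@B1, e@B1, f@B4} | OUT={a@B3, b@B2, c@B3, d@B5, e@B5, f@B4}

Merge at B5: IN[B5] = OUT[B4] = {a@B3, b@B2, c@B3, d@B1, e@B1, f@B4}
Applying B5's transfer function to that IN value gives OUT[B5] (row B5 above).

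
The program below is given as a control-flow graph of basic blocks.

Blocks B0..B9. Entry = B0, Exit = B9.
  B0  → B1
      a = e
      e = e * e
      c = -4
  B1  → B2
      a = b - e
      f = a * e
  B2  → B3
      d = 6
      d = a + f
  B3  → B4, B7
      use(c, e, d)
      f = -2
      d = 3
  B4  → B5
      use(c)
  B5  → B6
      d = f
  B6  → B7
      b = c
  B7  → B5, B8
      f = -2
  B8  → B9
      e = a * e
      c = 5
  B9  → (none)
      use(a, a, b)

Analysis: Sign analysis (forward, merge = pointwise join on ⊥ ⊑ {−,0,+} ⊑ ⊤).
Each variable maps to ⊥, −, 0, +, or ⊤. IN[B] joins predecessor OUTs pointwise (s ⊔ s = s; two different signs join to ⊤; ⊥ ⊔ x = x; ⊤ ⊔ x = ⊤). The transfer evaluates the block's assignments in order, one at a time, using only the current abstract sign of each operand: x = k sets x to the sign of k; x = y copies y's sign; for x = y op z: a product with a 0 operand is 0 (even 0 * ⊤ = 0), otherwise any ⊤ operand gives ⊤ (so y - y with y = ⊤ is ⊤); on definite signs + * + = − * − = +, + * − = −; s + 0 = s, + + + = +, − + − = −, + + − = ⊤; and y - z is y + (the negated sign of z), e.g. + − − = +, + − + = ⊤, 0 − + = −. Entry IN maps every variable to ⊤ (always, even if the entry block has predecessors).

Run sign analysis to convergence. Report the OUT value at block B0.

Fixpoint table:
  B0:  IN=(all ⊤)  OUT={c:-; rest ⊤}
  B1:  IN={c:-; rest ⊤}  OUT={c:-; rest ⊤}
  B2:  IN={c:-; rest ⊤}  OUT={c:-; rest ⊤}
  B3:  IN={c:-; rest ⊤}  OUT={c:-, d:+, f:-; rest ⊤}
  B4:  IN={c:-, d:+, f:-; rest ⊤}  OUT={c:-, d:+, f:-; rest ⊤}
  B5:  IN={c:-, f:-; rest ⊤}  OUT={c:-, d:-, f:-; rest ⊤}
  B6:  IN={c:-, d:-, f:-; rest ⊤}  OUT={b:-, c:-, d:-, f:-; rest ⊤}
  B7:  IN={c:-, f:-; rest ⊤}  OUT={c:-, f:-; rest ⊤}
  B8:  IN={c:-, f:-; rest ⊤}  OUT={c:+, f:-; rest ⊤}
  B9:  IN={c:+, f:-; rest ⊤}  OUT={c:+, f:-; rest ⊤}

B0 is the boundary node: IN[B0] = {a: ⊤, b: ⊤, c: ⊤, d: ⊤, e: ⊤, f: ⊤}
Applying B0's transfer function to that IN value gives OUT[B0] (row B0 above).

Answer: {a: ⊤, b: ⊤, c: -, d: ⊤, e: ⊤, f: ⊤}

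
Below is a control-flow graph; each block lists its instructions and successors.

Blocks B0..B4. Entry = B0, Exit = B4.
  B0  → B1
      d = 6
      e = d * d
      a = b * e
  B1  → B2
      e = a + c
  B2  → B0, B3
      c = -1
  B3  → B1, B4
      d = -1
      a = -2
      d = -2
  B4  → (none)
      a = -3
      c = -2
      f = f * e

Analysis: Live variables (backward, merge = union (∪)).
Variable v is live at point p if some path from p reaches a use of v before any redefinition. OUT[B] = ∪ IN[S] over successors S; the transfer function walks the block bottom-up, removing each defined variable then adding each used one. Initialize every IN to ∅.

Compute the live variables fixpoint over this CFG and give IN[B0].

Answer: {b, c, f}

Trace:
Per-block solution:
  B0: | IN={b, c, f} | OUT={a, b, c, f}
  B1: | IN={a, b, c, f} | OUT={b, e, f}
  B2: | IN={b, e, f} | OUT={b, c, e, f}
  B3: | IN={b, c, e, f} | OUT={a, b, c, e, f}
  B4: | IN={e, f} | OUT={}

Merge at B0: OUT[B0] = IN[B1] = {a, b, c, f}
Applying B0's transfer function to that OUT value gives IN[B0] (row B0 above).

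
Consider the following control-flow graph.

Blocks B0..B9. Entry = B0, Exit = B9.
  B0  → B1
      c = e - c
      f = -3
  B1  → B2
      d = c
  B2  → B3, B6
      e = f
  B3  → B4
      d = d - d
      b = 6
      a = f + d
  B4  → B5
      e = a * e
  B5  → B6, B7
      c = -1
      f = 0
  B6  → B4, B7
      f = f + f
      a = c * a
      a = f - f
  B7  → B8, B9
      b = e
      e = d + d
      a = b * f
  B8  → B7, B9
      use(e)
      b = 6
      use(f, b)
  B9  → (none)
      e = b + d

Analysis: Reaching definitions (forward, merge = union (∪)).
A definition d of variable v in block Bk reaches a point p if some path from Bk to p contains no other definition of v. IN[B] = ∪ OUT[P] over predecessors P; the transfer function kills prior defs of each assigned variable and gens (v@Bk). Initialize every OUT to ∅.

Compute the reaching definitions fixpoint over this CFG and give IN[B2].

Per-block solution:
  B0: | IN={} | OUT={c@B0, f@B0}
  B1: | IN={c@B0, f@B0} | OUT={c@B0, d@B1, f@B0}
  B2: | IN={c@B0, d@B1, f@B0} | OUT={c@B0, d@B1, e@B2, f@B0}
  B3: | IN={c@B0, d@B1, e@B2, f@B0} | OUT={a@B3, b@B3, c@B0, d@B3, e@B2, f@B0}
  B4: | IN={a@B3, a@B6, b@B3, c@B0, c@B5, d@B1, d@B3, e@B2, e@B4, f@B0, f@B6} | OUT={a@B3, a@B6, b@B3, c@B0, c@B5, d@B1, d@B3, e@B4, f@B0, f@B6}
  B5: | IN={a@B3, a@B6, b@B3, c@B0, c@B5, d@B1, d@B3, e@B4, f@B0, f@B6} | OUT={a@B3, a@B6, b@B3, c@B5, d@B1, d@B3, e@B4, f@B5}
  B6: | IN={a@B3, a@B6, b@B3, c@B0, c@B5, d@B1, d@B3, e@B2, e@B4, f@B0, f@B5} | OUT={a@B6, b@B3, c@B0, c@B5, d@B1, d@B3, e@B2, e@B4, f@B6}
  B7: | IN={a@B3, a@B6, a@B7, b@B3, b@B8, c@B0, c@B5, d@B1, d@B3, e@B2, e@B4, e@B7, f@B5, f@B6} | OUT={a@B7, b@B7, c@B0, c@B5, d@B1, d@B3, e@B7, f@B5, f@B6}
  B8: | IN={a@B7, b@B7, c@B0, c@B5, d@B1, d@B3, e@B7, f@B5, f@B6} | OUT={a@B7, b@B8, c@B0, c@B5, d@B1, d@B3, e@B7, f@B5, f@B6}
  B9: | IN={a@B7, b@B7, b@B8, c@B0, c@B5, d@B1, d@B3, e@B7, f@B5, f@B6} | OUT={a@B7, b@B7, b@B8, c@B0, c@B5, d@B1, d@B3, e@B9, f@B5, f@B6}

Merge at B2: IN[B2] = OUT[B1] = {c@B0, d@B1, f@B0}

Answer: {c@B0, d@B1, f@B0}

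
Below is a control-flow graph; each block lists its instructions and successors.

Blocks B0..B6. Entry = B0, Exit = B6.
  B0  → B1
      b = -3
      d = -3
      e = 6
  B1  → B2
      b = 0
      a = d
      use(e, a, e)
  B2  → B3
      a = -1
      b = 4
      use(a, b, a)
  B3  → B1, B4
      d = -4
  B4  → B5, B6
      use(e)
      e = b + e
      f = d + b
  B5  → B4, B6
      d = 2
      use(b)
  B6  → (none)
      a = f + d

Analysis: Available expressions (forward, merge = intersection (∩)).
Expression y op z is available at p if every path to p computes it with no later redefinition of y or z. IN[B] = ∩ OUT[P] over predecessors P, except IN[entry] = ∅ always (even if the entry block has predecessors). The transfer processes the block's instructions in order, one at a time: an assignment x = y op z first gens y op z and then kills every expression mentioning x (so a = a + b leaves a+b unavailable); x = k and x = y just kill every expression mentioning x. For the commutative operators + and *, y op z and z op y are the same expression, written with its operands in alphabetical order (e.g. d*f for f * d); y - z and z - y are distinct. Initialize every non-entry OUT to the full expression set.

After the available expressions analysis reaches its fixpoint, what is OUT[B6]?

Fixpoint table:
  B0:   IN={}   OUT={}
  B1:   IN={}   OUT={}
  B2:   IN={}   OUT={}
  B3:   IN={}   OUT={}
  B4:   IN={}   OUT={b+d}
  B5:   IN={b+d}   OUT={}
  B6:   IN={}   OUT={d+f}

Merge at B6: IN[B6] = OUT[B4] ∩ OUT[B5] = {}
Applying B6's transfer function to that IN value gives OUT[B6] (row B6 above).

Answer: {d+f}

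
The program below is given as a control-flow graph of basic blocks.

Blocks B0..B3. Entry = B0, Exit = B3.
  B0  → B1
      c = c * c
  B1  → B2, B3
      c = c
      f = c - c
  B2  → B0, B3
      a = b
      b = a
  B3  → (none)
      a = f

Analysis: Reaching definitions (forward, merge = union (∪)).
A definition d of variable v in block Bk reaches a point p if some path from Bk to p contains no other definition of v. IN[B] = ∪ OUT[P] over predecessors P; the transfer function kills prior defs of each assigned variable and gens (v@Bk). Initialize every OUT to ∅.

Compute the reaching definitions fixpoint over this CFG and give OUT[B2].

Answer: {a@B2, b@B2, c@B1, f@B1}

Trace:
Converged values:
  B0: | IN={a@B2, b@B2, c@B1, f@B1} | OUT={a@B2, b@B2, c@B0, f@B1}
  B1: | IN={a@B2, b@B2, c@B0, f@B1} | OUT={a@B2, b@B2, c@B1, f@B1}
  B2: | IN={a@B2, b@B2, c@B1, f@B1} | OUT={a@B2, b@B2, c@B1, f@B1}
  B3: | IN={a@B2, b@B2, c@B1, f@B1} | OUT={a@B3, b@B2, c@B1, f@B1}

Merge at B2: IN[B2] = OUT[B1] = {a@B2, b@B2, c@B1, f@B1}
Applying B2's transfer function to that IN value gives OUT[B2] (row B2 above).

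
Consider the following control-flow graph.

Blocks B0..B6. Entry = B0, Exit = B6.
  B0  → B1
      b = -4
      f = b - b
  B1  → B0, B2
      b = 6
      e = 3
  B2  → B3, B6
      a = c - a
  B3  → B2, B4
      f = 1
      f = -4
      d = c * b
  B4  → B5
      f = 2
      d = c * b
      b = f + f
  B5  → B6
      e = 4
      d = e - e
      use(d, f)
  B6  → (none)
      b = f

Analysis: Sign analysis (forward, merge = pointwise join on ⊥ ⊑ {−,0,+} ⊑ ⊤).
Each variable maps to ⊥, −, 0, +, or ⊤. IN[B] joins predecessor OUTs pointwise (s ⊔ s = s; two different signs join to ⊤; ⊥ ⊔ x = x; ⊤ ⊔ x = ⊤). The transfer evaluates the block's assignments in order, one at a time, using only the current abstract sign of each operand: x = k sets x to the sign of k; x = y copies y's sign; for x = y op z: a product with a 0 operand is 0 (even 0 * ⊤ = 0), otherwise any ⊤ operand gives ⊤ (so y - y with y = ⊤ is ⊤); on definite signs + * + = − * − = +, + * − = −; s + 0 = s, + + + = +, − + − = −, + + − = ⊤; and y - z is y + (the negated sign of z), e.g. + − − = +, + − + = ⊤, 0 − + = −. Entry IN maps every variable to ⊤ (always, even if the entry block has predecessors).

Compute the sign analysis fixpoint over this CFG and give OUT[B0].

Converged values:
  B0:  IN=(all ⊤)  OUT={b:-; rest ⊤}
  B1:  IN={b:-; rest ⊤}  OUT={b:+, e:+; rest ⊤}
  B2:  IN={b:+, e:+; rest ⊤}  OUT={b:+, e:+; rest ⊤}
  B3:  IN={b:+, e:+; rest ⊤}  OUT={b:+, e:+, f:-; rest ⊤}
  B4:  IN={b:+, e:+, f:-; rest ⊤}  OUT={b:+, e:+, f:+; rest ⊤}
  B5:  IN={b:+, e:+, f:+; rest ⊤}  OUT={b:+, e:+, f:+; rest ⊤}
  B6:  IN={b:+, e:+; rest ⊤}  OUT={e:+; rest ⊤}

Merge at B0 (entry node, so the boundary value (all ⊤) is joined with the incoming edge(s)): IN[B0] = (all ⊤) ⊔ OUT[B1] = {a: ⊤, b: ⊤, c: ⊤, d: ⊤, e: ⊤, f: ⊤}
Applying B0's transfer function to that IN value gives OUT[B0] (row B0 above).

Answer: {a: ⊤, b: -, c: ⊤, d: ⊤, e: ⊤, f: ⊤}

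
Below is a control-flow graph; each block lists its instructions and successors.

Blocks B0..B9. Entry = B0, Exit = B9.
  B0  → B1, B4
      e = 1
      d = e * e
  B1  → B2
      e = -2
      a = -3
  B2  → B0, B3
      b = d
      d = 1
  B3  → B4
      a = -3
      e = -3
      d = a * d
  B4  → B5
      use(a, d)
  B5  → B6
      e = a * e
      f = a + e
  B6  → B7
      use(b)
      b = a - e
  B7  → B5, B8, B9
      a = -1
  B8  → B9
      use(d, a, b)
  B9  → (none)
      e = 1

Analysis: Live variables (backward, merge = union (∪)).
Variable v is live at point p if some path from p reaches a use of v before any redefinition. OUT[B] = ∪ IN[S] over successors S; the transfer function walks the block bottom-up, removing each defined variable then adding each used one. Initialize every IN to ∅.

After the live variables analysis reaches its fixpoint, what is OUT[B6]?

Answer: {b, d, e}

Working:
Per-block solution:
  B0:  IN={a, b}  OUT={a, b, d, e}
  B1:  IN={d}  OUT={a, d}
  B2:  IN={a, d}  OUT={a, b, d}
  B3:  IN={b, d}  OUT={a, b, d, e}
  B4:  IN={a, b, d, e}  OUT={a, b, d, e}
  B5:  IN={a, b, d, e}  OUT={a, b, d, e}
  B6:  IN={a, b, d, e}  OUT={b, d, e}
  B7:  IN={b, d, e}  OUT={a, b, d, e}
  B8:  IN={a, b, d}  OUT={}
  B9:  IN={}  OUT={}

Merge at B6: OUT[B6] = IN[B7] = {b, d, e}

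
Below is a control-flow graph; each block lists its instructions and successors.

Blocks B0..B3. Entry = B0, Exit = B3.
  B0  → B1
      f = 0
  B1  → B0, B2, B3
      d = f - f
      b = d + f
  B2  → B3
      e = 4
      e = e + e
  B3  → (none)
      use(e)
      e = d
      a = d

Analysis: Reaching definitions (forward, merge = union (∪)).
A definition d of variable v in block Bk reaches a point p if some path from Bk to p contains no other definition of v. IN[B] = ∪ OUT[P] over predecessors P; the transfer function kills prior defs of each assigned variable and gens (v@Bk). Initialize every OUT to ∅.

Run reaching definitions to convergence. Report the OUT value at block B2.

Converged values:
  B0: | IN={b@B1, d@B1, f@B0} | OUT={b@B1, d@B1, f@B0}
  B1: | IN={b@B1, d@B1, f@B0} | OUT={b@B1, d@B1, f@B0}
  B2: | IN={b@B1, d@B1, f@B0} | OUT={b@B1, d@B1, e@B2, f@B0}
  B3: | IN={b@B1, d@B1, e@B2, f@B0} | OUT={a@B3, b@B1, d@B1, e@B3, f@B0}

Merge at B2: IN[B2] = OUT[B1] = {b@B1, d@B1, f@B0}
Applying B2's transfer function to that IN value gives OUT[B2] (row B2 above).

Answer: {b@B1, d@B1, e@B2, f@B0}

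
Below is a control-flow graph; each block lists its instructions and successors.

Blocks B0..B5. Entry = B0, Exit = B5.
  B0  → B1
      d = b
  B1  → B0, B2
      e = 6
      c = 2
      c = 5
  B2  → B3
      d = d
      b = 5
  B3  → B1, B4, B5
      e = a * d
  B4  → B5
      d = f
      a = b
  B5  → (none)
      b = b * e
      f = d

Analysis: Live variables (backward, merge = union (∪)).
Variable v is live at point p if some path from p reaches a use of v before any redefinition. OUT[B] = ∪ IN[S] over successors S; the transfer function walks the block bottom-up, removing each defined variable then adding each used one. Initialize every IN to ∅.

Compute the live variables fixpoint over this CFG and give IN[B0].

Answer: {a, b, f}

Trace:
Per-block solution:
  B0:  IN={a, b, f}  OUT={a, b, d, f}
  B1:  IN={a, b, d, f}  OUT={a, b, d, f}
  B2:  IN={a, d, f}  OUT={a, b, d, f}
  B3:  IN={a, b, d, f}  OUT={a, b, d, e, f}
  B4:  IN={b, e, f}  OUT={b, d, e}
  B5:  IN={b, d, e}  OUT={}

Merge at B0: OUT[B0] = IN[B1] = {a, b, d, f}
Applying B0's transfer function to that OUT value gives IN[B0] (row B0 above).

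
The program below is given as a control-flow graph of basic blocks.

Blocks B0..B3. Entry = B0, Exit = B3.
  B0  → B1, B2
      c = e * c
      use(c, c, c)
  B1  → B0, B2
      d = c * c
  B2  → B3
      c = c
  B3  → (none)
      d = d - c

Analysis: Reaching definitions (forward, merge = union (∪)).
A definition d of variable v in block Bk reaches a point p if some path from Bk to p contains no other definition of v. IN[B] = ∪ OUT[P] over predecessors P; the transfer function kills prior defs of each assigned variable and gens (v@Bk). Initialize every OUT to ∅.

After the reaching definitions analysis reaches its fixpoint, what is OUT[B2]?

Answer: {c@B2, d@B1}

Trace:
Converged values:
  B0:  IN={c@B0, d@B1}  OUT={c@B0, d@B1}
  B1:  IN={c@B0, d@B1}  OUT={c@B0, d@B1}
  B2:  IN={c@B0, d@B1}  OUT={c@B2, d@B1}
  B3:  IN={c@B2, d@B1}  OUT={c@B2, d@B3}

Merge at B2: IN[B2] = OUT[B0] ⊔ OUT[B1] = {c@B0, d@B1}
Applying B2's transfer function to that IN value gives OUT[B2] (row B2 above).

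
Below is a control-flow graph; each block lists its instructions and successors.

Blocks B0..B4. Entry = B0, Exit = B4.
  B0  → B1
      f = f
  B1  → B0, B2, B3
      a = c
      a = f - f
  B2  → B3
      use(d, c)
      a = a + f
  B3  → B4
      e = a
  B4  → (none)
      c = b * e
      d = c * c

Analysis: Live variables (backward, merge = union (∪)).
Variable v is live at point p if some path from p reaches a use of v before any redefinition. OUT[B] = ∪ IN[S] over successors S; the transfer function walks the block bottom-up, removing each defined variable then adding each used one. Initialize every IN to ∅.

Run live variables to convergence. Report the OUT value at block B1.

Answer: {a, b, c, d, f}

Derivation:
Fixpoint table:
  B0: | IN={b, c, d, f} | OUT={b, c, d, f}
  B1: | IN={b, c, d, f} | OUT={a, b, c, d, f}
  B2: | IN={a, b, c, d, f} | OUT={a, b}
  B3: | IN={a, b} | OUT={b, e}
  B4: | IN={b, e} | OUT={}

Merge at B1: OUT[B1] = IN[B0] ⊔ IN[B2] ⊔ IN[B3] = {a, b, c, d, f}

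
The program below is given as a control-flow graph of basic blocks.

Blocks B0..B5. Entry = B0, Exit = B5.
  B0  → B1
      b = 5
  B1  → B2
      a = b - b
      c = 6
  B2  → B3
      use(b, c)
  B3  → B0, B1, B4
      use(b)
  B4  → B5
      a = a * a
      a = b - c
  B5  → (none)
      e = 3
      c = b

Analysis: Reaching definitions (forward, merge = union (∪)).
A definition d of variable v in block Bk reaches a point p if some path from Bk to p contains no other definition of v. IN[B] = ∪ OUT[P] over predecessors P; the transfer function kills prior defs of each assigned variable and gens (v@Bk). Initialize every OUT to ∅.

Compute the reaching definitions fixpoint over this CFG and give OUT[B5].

Answer: {a@B4, b@B0, c@B5, e@B5}

Trace:
Per-block solution:
  B0: | IN={a@B1, b@B0, c@B1} | OUT={a@B1, b@B0, c@B1}
  B1: | IN={a@B1, b@B0, c@B1} | OUT={a@B1, b@B0, c@B1}
  B2: | IN={a@B1, b@B0, c@B1} | OUT={a@B1, b@B0, c@B1}
  B3: | IN={a@B1, b@B0, c@B1} | OUT={a@B1, b@B0, c@B1}
  B4: | IN={a@B1, b@B0, c@B1} | OUT={a@B4, b@B0, c@B1}
  B5: | IN={a@B4, b@B0, c@B1} | OUT={a@B4, b@B0, c@B5, e@B5}

Merge at B5: IN[B5] = OUT[B4] = {a@B4, b@B0, c@B1}
Applying B5's transfer function to that IN value gives OUT[B5] (row B5 above).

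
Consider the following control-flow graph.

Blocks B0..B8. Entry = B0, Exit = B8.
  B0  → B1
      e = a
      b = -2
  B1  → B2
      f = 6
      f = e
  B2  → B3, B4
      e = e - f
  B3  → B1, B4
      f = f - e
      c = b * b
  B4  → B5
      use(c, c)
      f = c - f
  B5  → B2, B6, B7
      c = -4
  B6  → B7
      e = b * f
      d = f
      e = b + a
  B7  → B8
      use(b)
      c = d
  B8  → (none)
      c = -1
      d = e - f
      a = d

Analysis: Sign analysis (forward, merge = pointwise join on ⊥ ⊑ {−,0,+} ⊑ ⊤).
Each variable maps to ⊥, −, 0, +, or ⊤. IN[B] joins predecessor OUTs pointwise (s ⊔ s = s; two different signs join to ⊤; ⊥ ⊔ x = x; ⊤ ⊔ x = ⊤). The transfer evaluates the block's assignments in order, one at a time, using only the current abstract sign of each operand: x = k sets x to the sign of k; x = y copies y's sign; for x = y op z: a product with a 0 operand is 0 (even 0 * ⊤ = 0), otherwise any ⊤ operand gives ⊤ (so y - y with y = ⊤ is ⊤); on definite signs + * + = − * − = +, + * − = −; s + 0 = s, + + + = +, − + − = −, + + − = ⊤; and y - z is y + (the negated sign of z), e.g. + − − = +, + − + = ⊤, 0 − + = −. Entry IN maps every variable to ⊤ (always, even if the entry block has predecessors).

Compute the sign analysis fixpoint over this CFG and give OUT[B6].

Per-block solution:
  B0:  IN=(all ⊤)  OUT={b:-; rest ⊤}
  B1:  IN={b:-; rest ⊤}  OUT={b:-; rest ⊤}
  B2:  IN={b:-; rest ⊤}  OUT={b:-; rest ⊤}
  B3:  IN={b:-; rest ⊤}  OUT={b:-, c:+; rest ⊤}
  B4:  IN={b:-; rest ⊤}  OUT={b:-; rest ⊤}
  B5:  IN={b:-; rest ⊤}  OUT={b:-, c:-; rest ⊤}
  B6:  IN={b:-, c:-; rest ⊤}  OUT={b:-, c:-; rest ⊤}
  B7:  IN={b:-, c:-; rest ⊤}  OUT={b:-; rest ⊤}
  B8:  IN={b:-; rest ⊤}  OUT={b:-, c:-; rest ⊤}

Merge at B6: IN[B6] = OUT[B5] = {a: ⊤, b: -, c: -, d: ⊤, e: ⊤, f: ⊤}
Applying B6's transfer function to that IN value gives OUT[B6] (row B6 above).

Answer: {a: ⊤, b: -, c: -, d: ⊤, e: ⊤, f: ⊤}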